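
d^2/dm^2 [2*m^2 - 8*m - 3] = 4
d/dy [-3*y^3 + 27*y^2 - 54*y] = -9*y^2 + 54*y - 54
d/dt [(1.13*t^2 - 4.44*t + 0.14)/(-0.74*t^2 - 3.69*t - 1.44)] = (-7.4553*t^2 - 3.0472*t + 6.9102)/(0.5476*t^4 + 5.4612*t^3 + 15.7473*t^2 + 10.6272*t + 2.0736)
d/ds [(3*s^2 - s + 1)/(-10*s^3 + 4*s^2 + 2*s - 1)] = (30*s^4 - 20*s^3 + 40*s^2 - 14*s - 1)/(100*s^6 - 80*s^5 - 24*s^4 + 36*s^3 - 4*s^2 - 4*s + 1)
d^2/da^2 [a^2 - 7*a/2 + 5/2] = 2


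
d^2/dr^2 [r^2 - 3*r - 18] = 2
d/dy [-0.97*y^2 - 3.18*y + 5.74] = -1.94*y - 3.18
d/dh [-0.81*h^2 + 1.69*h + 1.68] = 1.69 - 1.62*h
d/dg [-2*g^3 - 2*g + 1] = -6*g^2 - 2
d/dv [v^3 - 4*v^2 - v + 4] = 3*v^2 - 8*v - 1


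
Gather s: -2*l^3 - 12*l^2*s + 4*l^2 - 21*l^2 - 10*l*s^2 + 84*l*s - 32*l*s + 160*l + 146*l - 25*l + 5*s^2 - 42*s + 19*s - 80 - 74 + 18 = -2*l^3 - 17*l^2 + 281*l + s^2*(5 - 10*l) + s*(-12*l^2 + 52*l - 23) - 136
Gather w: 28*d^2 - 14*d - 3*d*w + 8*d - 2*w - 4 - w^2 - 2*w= 28*d^2 - 6*d - w^2 + w*(-3*d - 4) - 4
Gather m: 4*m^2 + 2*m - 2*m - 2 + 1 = 4*m^2 - 1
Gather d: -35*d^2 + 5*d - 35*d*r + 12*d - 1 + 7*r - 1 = -35*d^2 + d*(17 - 35*r) + 7*r - 2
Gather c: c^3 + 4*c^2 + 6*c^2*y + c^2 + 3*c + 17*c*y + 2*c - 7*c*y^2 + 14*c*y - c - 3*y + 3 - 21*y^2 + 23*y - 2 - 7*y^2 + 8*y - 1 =c^3 + c^2*(6*y + 5) + c*(-7*y^2 + 31*y + 4) - 28*y^2 + 28*y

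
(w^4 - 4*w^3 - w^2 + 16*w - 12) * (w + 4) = w^5 - 17*w^3 + 12*w^2 + 52*w - 48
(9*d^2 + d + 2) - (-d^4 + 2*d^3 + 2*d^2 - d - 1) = d^4 - 2*d^3 + 7*d^2 + 2*d + 3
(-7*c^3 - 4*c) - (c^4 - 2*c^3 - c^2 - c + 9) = -c^4 - 5*c^3 + c^2 - 3*c - 9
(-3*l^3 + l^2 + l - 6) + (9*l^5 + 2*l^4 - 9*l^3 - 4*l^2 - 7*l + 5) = 9*l^5 + 2*l^4 - 12*l^3 - 3*l^2 - 6*l - 1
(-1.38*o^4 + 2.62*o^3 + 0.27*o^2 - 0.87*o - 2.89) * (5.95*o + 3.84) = -8.211*o^5 + 10.2898*o^4 + 11.6673*o^3 - 4.1397*o^2 - 20.5363*o - 11.0976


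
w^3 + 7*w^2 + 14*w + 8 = (w + 1)*(w + 2)*(w + 4)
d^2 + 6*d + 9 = (d + 3)^2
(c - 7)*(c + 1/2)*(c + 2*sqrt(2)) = c^3 - 13*c^2/2 + 2*sqrt(2)*c^2 - 13*sqrt(2)*c - 7*c/2 - 7*sqrt(2)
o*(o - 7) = o^2 - 7*o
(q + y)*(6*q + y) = 6*q^2 + 7*q*y + y^2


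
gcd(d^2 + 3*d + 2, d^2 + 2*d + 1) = d + 1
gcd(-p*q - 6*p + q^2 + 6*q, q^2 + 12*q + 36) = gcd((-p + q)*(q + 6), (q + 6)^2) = q + 6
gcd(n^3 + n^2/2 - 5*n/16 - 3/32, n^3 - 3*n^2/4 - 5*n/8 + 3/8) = n^2 + n/4 - 3/8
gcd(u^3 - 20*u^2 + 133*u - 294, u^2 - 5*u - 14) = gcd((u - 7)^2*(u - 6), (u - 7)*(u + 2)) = u - 7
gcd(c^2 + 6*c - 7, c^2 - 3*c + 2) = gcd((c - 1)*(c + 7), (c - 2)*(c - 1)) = c - 1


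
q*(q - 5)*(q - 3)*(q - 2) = q^4 - 10*q^3 + 31*q^2 - 30*q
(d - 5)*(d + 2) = d^2 - 3*d - 10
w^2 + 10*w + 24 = (w + 4)*(w + 6)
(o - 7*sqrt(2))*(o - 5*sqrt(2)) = o^2 - 12*sqrt(2)*o + 70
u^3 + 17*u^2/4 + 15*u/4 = u*(u + 5/4)*(u + 3)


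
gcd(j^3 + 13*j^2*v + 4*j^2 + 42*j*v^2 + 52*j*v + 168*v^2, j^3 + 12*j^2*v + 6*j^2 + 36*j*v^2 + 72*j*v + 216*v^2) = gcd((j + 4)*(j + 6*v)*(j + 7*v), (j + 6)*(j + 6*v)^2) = j + 6*v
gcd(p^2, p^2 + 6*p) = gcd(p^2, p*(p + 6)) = p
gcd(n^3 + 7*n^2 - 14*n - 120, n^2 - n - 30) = n + 5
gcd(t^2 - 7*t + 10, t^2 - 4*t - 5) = t - 5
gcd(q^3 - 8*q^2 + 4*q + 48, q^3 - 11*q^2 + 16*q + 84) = q^2 - 4*q - 12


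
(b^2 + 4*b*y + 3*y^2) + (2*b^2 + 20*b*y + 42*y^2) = 3*b^2 + 24*b*y + 45*y^2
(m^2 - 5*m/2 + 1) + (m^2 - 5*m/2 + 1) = 2*m^2 - 5*m + 2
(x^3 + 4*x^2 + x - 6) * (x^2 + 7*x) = x^5 + 11*x^4 + 29*x^3 + x^2 - 42*x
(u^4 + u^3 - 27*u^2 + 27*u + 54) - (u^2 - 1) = u^4 + u^3 - 28*u^2 + 27*u + 55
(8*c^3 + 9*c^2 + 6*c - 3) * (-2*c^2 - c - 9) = -16*c^5 - 26*c^4 - 93*c^3 - 81*c^2 - 51*c + 27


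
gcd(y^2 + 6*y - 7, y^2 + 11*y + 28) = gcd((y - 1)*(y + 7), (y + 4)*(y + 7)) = y + 7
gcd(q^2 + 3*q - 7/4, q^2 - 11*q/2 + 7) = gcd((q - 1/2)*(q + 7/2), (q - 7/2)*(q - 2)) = 1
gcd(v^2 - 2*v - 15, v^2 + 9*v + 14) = 1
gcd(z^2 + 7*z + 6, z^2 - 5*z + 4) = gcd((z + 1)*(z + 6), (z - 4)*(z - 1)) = 1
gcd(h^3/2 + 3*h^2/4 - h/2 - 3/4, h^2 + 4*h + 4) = 1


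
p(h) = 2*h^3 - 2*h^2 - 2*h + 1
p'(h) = 6*h^2 - 4*h - 2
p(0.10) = 0.78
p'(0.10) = -2.34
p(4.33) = 117.21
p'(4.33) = 93.17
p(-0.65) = 0.91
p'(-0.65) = 3.14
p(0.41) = -0.02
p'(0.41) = -2.63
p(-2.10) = -22.14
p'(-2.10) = 32.86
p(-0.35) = 1.37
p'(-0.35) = 0.14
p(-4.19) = -172.85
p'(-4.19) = 120.10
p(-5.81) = -447.14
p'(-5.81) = 223.78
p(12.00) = 3145.00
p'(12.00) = 814.00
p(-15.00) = -7169.00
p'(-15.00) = 1408.00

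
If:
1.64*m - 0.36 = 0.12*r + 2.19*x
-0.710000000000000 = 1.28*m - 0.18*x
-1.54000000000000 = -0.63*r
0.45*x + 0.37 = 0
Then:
No Solution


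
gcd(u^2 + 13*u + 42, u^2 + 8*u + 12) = u + 6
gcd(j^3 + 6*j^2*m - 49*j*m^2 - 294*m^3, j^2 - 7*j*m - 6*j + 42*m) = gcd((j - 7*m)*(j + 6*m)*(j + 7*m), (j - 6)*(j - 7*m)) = j - 7*m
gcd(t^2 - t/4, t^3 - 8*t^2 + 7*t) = t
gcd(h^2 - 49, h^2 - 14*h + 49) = h - 7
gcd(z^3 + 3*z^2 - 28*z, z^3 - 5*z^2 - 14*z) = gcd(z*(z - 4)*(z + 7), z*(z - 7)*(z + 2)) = z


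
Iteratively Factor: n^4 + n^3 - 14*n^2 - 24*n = (n + 3)*(n^3 - 2*n^2 - 8*n) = (n + 2)*(n + 3)*(n^2 - 4*n) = (n - 4)*(n + 2)*(n + 3)*(n)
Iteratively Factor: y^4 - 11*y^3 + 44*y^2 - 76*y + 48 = (y - 3)*(y^3 - 8*y^2 + 20*y - 16) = (y - 4)*(y - 3)*(y^2 - 4*y + 4) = (y - 4)*(y - 3)*(y - 2)*(y - 2)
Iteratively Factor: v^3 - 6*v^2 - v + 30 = (v + 2)*(v^2 - 8*v + 15) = (v - 5)*(v + 2)*(v - 3)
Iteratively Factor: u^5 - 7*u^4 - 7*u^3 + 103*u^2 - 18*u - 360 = (u - 3)*(u^4 - 4*u^3 - 19*u^2 + 46*u + 120) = (u - 3)*(u + 2)*(u^3 - 6*u^2 - 7*u + 60) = (u - 4)*(u - 3)*(u + 2)*(u^2 - 2*u - 15) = (u - 5)*(u - 4)*(u - 3)*(u + 2)*(u + 3)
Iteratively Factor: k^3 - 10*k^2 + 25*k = (k - 5)*(k^2 - 5*k) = k*(k - 5)*(k - 5)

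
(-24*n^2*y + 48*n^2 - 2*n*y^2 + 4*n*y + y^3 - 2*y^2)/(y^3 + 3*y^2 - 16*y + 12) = (-24*n^2 - 2*n*y + y^2)/(y^2 + 5*y - 6)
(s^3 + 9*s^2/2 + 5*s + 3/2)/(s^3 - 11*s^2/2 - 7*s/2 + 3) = (2*s^2 + 7*s + 3)/(2*s^2 - 13*s + 6)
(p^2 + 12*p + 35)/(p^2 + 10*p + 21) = (p + 5)/(p + 3)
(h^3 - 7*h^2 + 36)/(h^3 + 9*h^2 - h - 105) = (h^2 - 4*h - 12)/(h^2 + 12*h + 35)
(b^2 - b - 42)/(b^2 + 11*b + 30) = (b - 7)/(b + 5)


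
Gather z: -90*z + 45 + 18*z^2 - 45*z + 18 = 18*z^2 - 135*z + 63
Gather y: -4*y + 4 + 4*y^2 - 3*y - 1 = 4*y^2 - 7*y + 3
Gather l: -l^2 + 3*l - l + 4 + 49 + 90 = -l^2 + 2*l + 143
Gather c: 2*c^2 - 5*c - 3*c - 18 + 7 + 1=2*c^2 - 8*c - 10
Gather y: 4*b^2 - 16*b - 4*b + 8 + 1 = 4*b^2 - 20*b + 9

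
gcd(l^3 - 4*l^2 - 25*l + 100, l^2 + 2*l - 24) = l - 4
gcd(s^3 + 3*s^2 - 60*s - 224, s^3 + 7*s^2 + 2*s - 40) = s + 4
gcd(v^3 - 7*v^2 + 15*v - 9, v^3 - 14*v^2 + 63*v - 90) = v - 3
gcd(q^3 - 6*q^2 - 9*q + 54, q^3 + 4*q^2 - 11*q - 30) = q - 3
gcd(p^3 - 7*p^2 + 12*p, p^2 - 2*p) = p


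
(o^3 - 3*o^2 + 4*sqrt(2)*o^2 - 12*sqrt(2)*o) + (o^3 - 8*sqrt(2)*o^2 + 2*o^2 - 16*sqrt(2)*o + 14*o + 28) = 2*o^3 - 4*sqrt(2)*o^2 - o^2 - 28*sqrt(2)*o + 14*o + 28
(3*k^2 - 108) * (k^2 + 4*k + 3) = 3*k^4 + 12*k^3 - 99*k^2 - 432*k - 324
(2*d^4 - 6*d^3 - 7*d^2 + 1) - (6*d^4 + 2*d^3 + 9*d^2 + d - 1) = -4*d^4 - 8*d^3 - 16*d^2 - d + 2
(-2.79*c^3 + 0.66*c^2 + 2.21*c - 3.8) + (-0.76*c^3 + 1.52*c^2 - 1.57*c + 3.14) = -3.55*c^3 + 2.18*c^2 + 0.64*c - 0.66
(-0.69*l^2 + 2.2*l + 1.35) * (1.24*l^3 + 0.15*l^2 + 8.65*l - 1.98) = -0.8556*l^5 + 2.6245*l^4 - 3.9645*l^3 + 20.5987*l^2 + 7.3215*l - 2.673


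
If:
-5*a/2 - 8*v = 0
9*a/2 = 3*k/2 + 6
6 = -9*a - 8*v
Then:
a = -12/13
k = -88/13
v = 15/52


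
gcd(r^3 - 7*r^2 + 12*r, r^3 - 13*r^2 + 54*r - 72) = r^2 - 7*r + 12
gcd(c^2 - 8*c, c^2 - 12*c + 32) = c - 8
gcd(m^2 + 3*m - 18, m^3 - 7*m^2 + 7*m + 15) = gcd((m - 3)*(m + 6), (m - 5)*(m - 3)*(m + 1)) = m - 3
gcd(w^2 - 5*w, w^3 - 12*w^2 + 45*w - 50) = w - 5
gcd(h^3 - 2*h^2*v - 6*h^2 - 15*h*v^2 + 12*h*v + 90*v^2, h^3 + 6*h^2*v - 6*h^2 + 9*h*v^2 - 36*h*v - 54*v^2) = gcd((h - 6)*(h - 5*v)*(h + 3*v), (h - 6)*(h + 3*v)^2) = h^2 + 3*h*v - 6*h - 18*v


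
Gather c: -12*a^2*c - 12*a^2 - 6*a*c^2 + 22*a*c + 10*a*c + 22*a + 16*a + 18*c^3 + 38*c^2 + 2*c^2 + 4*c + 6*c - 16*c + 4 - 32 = -12*a^2 + 38*a + 18*c^3 + c^2*(40 - 6*a) + c*(-12*a^2 + 32*a - 6) - 28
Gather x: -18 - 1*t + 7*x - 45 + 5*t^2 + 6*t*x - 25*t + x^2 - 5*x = 5*t^2 - 26*t + x^2 + x*(6*t + 2) - 63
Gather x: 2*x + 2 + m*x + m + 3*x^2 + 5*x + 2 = m + 3*x^2 + x*(m + 7) + 4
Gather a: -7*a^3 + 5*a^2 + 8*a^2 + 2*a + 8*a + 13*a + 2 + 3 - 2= -7*a^3 + 13*a^2 + 23*a + 3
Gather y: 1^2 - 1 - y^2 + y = -y^2 + y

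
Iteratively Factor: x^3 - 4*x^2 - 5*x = (x - 5)*(x^2 + x) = x*(x - 5)*(x + 1)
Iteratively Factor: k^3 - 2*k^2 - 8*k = (k + 2)*(k^2 - 4*k) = k*(k + 2)*(k - 4)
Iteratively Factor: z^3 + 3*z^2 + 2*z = (z)*(z^2 + 3*z + 2) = z*(z + 2)*(z + 1)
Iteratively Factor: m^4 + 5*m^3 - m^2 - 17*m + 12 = (m + 4)*(m^3 + m^2 - 5*m + 3) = (m - 1)*(m + 4)*(m^2 + 2*m - 3) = (m - 1)*(m + 3)*(m + 4)*(m - 1)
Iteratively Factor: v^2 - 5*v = (v)*(v - 5)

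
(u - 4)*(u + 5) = u^2 + u - 20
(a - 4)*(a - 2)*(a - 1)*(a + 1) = a^4 - 6*a^3 + 7*a^2 + 6*a - 8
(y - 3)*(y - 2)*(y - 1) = y^3 - 6*y^2 + 11*y - 6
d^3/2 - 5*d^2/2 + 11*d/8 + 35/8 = (d/2 + 1/2)*(d - 7/2)*(d - 5/2)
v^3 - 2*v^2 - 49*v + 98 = (v - 7)*(v - 2)*(v + 7)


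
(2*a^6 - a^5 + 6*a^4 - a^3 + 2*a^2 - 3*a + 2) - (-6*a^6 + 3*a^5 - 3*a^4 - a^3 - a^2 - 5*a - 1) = 8*a^6 - 4*a^5 + 9*a^4 + 3*a^2 + 2*a + 3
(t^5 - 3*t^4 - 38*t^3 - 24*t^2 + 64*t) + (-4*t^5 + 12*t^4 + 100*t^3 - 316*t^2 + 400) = -3*t^5 + 9*t^4 + 62*t^3 - 340*t^2 + 64*t + 400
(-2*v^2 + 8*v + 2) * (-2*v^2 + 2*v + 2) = 4*v^4 - 20*v^3 + 8*v^2 + 20*v + 4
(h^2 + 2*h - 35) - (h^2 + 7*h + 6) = -5*h - 41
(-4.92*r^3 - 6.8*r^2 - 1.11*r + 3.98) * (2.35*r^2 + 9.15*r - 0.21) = -11.562*r^5 - 60.998*r^4 - 63.7953*r^3 + 0.624499999999999*r^2 + 36.6501*r - 0.8358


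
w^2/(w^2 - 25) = w^2/(w^2 - 25)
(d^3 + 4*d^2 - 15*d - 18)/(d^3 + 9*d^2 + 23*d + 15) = (d^2 + 3*d - 18)/(d^2 + 8*d + 15)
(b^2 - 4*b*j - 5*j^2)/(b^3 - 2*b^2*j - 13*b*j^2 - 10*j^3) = 1/(b + 2*j)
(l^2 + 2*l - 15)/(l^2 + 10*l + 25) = (l - 3)/(l + 5)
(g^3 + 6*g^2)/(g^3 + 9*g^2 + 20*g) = g*(g + 6)/(g^2 + 9*g + 20)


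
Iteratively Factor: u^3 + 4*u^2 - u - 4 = (u - 1)*(u^2 + 5*u + 4) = (u - 1)*(u + 4)*(u + 1)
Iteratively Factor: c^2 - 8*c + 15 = (c - 3)*(c - 5)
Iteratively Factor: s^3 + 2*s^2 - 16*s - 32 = (s + 2)*(s^2 - 16) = (s - 4)*(s + 2)*(s + 4)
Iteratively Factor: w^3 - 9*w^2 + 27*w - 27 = (w - 3)*(w^2 - 6*w + 9) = (w - 3)^2*(w - 3)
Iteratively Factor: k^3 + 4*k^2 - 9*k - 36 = (k + 3)*(k^2 + k - 12) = (k - 3)*(k + 3)*(k + 4)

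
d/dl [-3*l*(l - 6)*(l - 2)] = -9*l^2 + 48*l - 36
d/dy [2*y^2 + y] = 4*y + 1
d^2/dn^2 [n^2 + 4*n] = 2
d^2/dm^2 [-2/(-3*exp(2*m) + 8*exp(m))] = 8*((2 - 3*exp(m))*(3*exp(m) - 8) + 2*(3*exp(m) - 4)^2)*exp(-m)/(3*exp(m) - 8)^3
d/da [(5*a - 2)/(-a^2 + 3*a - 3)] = (5*a^2 - 4*a - 9)/(a^4 - 6*a^3 + 15*a^2 - 18*a + 9)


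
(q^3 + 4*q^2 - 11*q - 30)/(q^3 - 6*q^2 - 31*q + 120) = (q + 2)/(q - 8)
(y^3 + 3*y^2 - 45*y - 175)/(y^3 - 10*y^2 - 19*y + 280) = (y + 5)/(y - 8)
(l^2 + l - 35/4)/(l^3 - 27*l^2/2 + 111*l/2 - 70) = (l + 7/2)/(l^2 - 11*l + 28)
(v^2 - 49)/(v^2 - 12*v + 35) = (v + 7)/(v - 5)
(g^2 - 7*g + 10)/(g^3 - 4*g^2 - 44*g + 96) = (g - 5)/(g^2 - 2*g - 48)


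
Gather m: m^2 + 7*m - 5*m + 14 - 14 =m^2 + 2*m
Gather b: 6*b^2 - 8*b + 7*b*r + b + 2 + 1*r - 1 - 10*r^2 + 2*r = 6*b^2 + b*(7*r - 7) - 10*r^2 + 3*r + 1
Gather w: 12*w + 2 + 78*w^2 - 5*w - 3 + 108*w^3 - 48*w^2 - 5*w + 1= 108*w^3 + 30*w^2 + 2*w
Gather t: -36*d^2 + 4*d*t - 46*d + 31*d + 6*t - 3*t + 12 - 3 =-36*d^2 - 15*d + t*(4*d + 3) + 9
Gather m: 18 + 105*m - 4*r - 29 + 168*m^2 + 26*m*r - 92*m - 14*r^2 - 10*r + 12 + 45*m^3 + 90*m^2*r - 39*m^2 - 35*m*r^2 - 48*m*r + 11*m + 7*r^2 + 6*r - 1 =45*m^3 + m^2*(90*r + 129) + m*(-35*r^2 - 22*r + 24) - 7*r^2 - 8*r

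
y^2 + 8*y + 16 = (y + 4)^2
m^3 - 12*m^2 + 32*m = m*(m - 8)*(m - 4)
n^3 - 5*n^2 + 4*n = n*(n - 4)*(n - 1)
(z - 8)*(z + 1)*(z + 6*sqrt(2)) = z^3 - 7*z^2 + 6*sqrt(2)*z^2 - 42*sqrt(2)*z - 8*z - 48*sqrt(2)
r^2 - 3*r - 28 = (r - 7)*(r + 4)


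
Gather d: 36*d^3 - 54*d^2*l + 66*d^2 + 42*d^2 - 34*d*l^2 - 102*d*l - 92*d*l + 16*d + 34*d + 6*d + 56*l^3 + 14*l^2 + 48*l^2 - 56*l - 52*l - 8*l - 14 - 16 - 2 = 36*d^3 + d^2*(108 - 54*l) + d*(-34*l^2 - 194*l + 56) + 56*l^3 + 62*l^2 - 116*l - 32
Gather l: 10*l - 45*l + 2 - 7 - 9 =-35*l - 14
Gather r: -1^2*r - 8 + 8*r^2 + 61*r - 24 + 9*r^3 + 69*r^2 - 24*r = 9*r^3 + 77*r^2 + 36*r - 32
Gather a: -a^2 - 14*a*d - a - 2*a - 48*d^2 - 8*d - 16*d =-a^2 + a*(-14*d - 3) - 48*d^2 - 24*d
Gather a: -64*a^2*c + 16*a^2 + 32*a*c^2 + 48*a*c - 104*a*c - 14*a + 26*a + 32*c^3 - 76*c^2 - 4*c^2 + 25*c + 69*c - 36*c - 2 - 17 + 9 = a^2*(16 - 64*c) + a*(32*c^2 - 56*c + 12) + 32*c^3 - 80*c^2 + 58*c - 10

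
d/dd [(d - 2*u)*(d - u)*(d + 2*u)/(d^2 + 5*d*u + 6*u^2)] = (d^2 + 6*d*u - 11*u^2)/(d^2 + 6*d*u + 9*u^2)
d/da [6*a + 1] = 6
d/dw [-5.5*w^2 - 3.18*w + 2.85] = -11.0*w - 3.18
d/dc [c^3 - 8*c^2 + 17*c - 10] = 3*c^2 - 16*c + 17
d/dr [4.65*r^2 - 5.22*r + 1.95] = 9.3*r - 5.22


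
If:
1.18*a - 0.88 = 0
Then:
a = 0.75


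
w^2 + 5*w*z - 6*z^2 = (w - z)*(w + 6*z)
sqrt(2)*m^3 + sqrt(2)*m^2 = m^2*(sqrt(2)*m + sqrt(2))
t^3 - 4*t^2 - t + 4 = (t - 4)*(t - 1)*(t + 1)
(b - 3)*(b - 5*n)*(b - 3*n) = b^3 - 8*b^2*n - 3*b^2 + 15*b*n^2 + 24*b*n - 45*n^2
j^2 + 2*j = j*(j + 2)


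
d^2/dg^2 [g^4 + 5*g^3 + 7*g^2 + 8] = 12*g^2 + 30*g + 14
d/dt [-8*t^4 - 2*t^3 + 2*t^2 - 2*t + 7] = -32*t^3 - 6*t^2 + 4*t - 2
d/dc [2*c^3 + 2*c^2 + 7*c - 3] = 6*c^2 + 4*c + 7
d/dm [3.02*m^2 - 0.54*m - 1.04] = 6.04*m - 0.54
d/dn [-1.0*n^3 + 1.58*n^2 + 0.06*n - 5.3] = -3.0*n^2 + 3.16*n + 0.06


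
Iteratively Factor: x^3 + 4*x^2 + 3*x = (x)*(x^2 + 4*x + 3) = x*(x + 1)*(x + 3)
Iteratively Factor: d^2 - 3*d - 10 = (d + 2)*(d - 5)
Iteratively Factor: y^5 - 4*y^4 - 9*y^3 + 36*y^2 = (y)*(y^4 - 4*y^3 - 9*y^2 + 36*y) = y*(y + 3)*(y^3 - 7*y^2 + 12*y) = y*(y - 4)*(y + 3)*(y^2 - 3*y) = y^2*(y - 4)*(y + 3)*(y - 3)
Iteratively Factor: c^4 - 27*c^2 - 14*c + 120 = (c - 5)*(c^3 + 5*c^2 - 2*c - 24) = (c - 5)*(c - 2)*(c^2 + 7*c + 12) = (c - 5)*(c - 2)*(c + 4)*(c + 3)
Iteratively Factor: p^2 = (p)*(p)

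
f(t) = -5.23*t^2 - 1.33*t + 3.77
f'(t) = -10.46*t - 1.33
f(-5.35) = -138.81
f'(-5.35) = 54.63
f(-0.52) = 3.05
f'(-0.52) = 4.11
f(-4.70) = -105.51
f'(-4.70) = 47.83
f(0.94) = -2.10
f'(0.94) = -11.16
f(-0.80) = 1.49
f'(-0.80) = 7.04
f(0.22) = 3.22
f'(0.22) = -3.63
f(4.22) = -94.98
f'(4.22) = -45.47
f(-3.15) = -43.94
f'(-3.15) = 31.62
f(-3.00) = -39.31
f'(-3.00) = 30.05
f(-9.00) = -407.89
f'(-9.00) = 92.81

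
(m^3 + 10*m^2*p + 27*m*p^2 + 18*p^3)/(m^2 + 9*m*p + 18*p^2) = m + p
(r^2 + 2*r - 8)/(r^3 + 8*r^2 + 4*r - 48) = 1/(r + 6)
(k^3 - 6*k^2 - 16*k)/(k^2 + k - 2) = k*(k - 8)/(k - 1)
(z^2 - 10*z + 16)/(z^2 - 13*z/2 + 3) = 2*(z^2 - 10*z + 16)/(2*z^2 - 13*z + 6)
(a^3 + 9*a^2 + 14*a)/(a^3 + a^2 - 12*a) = (a^2 + 9*a + 14)/(a^2 + a - 12)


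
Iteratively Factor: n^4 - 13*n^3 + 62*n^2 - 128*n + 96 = (n - 3)*(n^3 - 10*n^2 + 32*n - 32) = (n - 4)*(n - 3)*(n^2 - 6*n + 8) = (n - 4)*(n - 3)*(n - 2)*(n - 4)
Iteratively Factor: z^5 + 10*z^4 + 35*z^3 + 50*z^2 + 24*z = (z)*(z^4 + 10*z^3 + 35*z^2 + 50*z + 24) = z*(z + 4)*(z^3 + 6*z^2 + 11*z + 6) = z*(z + 1)*(z + 4)*(z^2 + 5*z + 6) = z*(z + 1)*(z + 2)*(z + 4)*(z + 3)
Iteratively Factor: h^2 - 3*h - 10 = (h - 5)*(h + 2)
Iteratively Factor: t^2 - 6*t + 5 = (t - 5)*(t - 1)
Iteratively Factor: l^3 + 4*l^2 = (l)*(l^2 + 4*l) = l*(l + 4)*(l)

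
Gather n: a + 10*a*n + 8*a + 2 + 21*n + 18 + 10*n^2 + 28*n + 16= 9*a + 10*n^2 + n*(10*a + 49) + 36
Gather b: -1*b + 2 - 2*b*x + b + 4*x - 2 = -2*b*x + 4*x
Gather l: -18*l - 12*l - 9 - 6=-30*l - 15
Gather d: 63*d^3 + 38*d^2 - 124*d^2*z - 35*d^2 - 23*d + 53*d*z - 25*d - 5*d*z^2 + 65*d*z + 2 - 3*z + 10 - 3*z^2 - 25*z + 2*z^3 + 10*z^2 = 63*d^3 + d^2*(3 - 124*z) + d*(-5*z^2 + 118*z - 48) + 2*z^3 + 7*z^2 - 28*z + 12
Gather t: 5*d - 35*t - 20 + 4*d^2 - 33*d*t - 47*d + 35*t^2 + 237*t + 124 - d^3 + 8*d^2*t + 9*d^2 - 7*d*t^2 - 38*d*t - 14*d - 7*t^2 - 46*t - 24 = -d^3 + 13*d^2 - 56*d + t^2*(28 - 7*d) + t*(8*d^2 - 71*d + 156) + 80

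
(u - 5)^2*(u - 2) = u^3 - 12*u^2 + 45*u - 50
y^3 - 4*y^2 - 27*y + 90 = (y - 6)*(y - 3)*(y + 5)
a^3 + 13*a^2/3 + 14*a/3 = a*(a + 2)*(a + 7/3)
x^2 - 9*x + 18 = (x - 6)*(x - 3)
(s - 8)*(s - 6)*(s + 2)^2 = s^4 - 10*s^3 - 4*s^2 + 136*s + 192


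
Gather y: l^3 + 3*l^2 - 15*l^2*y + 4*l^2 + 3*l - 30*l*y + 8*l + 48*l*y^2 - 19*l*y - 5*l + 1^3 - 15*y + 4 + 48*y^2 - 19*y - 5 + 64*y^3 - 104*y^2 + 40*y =l^3 + 7*l^2 + 6*l + 64*y^3 + y^2*(48*l - 56) + y*(-15*l^2 - 49*l + 6)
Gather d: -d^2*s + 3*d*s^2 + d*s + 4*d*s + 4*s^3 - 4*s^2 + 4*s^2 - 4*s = -d^2*s + d*(3*s^2 + 5*s) + 4*s^3 - 4*s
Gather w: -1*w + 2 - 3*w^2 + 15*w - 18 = -3*w^2 + 14*w - 16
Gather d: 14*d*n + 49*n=14*d*n + 49*n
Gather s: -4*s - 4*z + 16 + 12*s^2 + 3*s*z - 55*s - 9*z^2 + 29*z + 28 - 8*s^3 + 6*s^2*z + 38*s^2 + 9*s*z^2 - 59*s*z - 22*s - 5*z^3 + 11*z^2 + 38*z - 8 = -8*s^3 + s^2*(6*z + 50) + s*(9*z^2 - 56*z - 81) - 5*z^3 + 2*z^2 + 63*z + 36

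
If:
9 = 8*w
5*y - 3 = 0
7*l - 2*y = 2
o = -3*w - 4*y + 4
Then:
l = 16/35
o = -71/40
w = 9/8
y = 3/5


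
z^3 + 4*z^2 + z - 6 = (z - 1)*(z + 2)*(z + 3)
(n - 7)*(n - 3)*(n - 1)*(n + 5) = n^4 - 6*n^3 - 24*n^2 + 134*n - 105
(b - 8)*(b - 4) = b^2 - 12*b + 32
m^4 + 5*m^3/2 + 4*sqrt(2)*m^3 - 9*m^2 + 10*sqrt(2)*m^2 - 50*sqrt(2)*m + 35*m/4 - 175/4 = (m - 5/2)*(m + 5)*(m + sqrt(2)/2)*(m + 7*sqrt(2)/2)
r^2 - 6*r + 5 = (r - 5)*(r - 1)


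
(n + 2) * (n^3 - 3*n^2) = n^4 - n^3 - 6*n^2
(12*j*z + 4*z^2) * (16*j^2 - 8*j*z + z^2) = 192*j^3*z - 32*j^2*z^2 - 20*j*z^3 + 4*z^4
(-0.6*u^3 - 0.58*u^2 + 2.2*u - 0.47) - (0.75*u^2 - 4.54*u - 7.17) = -0.6*u^3 - 1.33*u^2 + 6.74*u + 6.7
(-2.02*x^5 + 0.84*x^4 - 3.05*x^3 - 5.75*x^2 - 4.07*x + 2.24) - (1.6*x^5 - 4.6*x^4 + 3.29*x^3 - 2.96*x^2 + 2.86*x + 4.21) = -3.62*x^5 + 5.44*x^4 - 6.34*x^3 - 2.79*x^2 - 6.93*x - 1.97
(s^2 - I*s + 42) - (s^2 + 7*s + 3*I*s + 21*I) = -7*s - 4*I*s + 42 - 21*I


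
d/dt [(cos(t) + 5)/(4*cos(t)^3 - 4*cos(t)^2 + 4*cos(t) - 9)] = (8*cos(t)^3 + 56*cos(t)^2 - 40*cos(t) + 29)*sin(t)/(4*sin(t)^2 + 7*cos(t) + cos(3*t) - 13)^2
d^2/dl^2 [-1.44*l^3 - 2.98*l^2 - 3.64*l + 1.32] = -8.64*l - 5.96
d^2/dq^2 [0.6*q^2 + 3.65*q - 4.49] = 1.20000000000000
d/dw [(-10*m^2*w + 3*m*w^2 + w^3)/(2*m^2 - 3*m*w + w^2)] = (-5*m^2 - 2*m*w + w^2)/(m^2 - 2*m*w + w^2)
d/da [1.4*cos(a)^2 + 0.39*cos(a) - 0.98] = -(2.8*cos(a) + 0.39)*sin(a)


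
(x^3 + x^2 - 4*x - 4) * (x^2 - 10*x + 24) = x^5 - 9*x^4 + 10*x^3 + 60*x^2 - 56*x - 96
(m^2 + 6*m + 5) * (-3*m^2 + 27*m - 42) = -3*m^4 + 9*m^3 + 105*m^2 - 117*m - 210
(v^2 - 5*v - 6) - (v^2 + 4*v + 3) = -9*v - 9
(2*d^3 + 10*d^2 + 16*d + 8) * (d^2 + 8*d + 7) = 2*d^5 + 26*d^4 + 110*d^3 + 206*d^2 + 176*d + 56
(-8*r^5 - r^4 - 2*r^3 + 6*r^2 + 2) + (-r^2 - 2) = -8*r^5 - r^4 - 2*r^3 + 5*r^2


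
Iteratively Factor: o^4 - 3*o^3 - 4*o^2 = (o + 1)*(o^3 - 4*o^2) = o*(o + 1)*(o^2 - 4*o) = o*(o - 4)*(o + 1)*(o)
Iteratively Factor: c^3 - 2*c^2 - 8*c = (c - 4)*(c^2 + 2*c) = (c - 4)*(c + 2)*(c)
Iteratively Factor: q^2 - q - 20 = (q + 4)*(q - 5)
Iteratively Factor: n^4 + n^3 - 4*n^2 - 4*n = (n + 1)*(n^3 - 4*n) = (n + 1)*(n + 2)*(n^2 - 2*n) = n*(n + 1)*(n + 2)*(n - 2)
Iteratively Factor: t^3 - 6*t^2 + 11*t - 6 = (t - 1)*(t^2 - 5*t + 6) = (t - 2)*(t - 1)*(t - 3)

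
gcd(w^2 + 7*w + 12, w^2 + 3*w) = w + 3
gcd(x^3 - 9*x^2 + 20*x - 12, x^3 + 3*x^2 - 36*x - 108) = x - 6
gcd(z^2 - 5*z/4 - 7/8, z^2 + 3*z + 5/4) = z + 1/2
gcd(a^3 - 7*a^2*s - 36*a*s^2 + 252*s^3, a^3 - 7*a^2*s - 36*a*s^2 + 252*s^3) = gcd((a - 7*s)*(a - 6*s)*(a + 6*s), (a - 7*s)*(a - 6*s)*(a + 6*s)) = a^3 - 7*a^2*s - 36*a*s^2 + 252*s^3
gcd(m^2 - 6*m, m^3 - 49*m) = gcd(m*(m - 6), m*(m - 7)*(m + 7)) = m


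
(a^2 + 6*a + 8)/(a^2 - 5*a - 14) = (a + 4)/(a - 7)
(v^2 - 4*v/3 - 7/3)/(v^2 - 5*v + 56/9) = 3*(v + 1)/(3*v - 8)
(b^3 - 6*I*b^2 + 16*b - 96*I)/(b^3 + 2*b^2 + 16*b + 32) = (b - 6*I)/(b + 2)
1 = 1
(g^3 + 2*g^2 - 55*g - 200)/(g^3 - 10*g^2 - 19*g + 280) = (g + 5)/(g - 7)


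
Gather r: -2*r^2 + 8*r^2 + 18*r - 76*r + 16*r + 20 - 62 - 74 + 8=6*r^2 - 42*r - 108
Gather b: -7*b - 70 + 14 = -7*b - 56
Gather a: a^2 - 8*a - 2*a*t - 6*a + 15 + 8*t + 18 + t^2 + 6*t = a^2 + a*(-2*t - 14) + t^2 + 14*t + 33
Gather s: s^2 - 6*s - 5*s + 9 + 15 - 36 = s^2 - 11*s - 12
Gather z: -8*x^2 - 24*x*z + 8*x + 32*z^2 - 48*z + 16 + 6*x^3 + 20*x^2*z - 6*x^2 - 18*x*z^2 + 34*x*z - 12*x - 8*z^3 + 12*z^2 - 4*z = 6*x^3 - 14*x^2 - 4*x - 8*z^3 + z^2*(44 - 18*x) + z*(20*x^2 + 10*x - 52) + 16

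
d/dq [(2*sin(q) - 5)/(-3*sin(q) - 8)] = -31*cos(q)/(3*sin(q) + 8)^2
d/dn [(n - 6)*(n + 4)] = 2*n - 2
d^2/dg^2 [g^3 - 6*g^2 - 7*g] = 6*g - 12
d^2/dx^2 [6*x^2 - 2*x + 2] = 12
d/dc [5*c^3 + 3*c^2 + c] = 15*c^2 + 6*c + 1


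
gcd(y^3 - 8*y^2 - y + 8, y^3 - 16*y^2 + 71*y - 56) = y^2 - 9*y + 8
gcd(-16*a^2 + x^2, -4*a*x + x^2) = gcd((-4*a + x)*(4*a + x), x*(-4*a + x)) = -4*a + x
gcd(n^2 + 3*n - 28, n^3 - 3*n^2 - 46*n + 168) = n^2 + 3*n - 28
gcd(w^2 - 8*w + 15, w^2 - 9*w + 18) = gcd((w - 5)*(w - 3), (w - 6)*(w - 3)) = w - 3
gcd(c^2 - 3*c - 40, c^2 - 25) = c + 5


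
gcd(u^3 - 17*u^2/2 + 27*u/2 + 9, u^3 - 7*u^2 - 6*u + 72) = u - 6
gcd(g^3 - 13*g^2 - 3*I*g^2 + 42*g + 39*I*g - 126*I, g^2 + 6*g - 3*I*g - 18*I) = g - 3*I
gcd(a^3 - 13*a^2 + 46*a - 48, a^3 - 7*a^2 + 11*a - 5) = 1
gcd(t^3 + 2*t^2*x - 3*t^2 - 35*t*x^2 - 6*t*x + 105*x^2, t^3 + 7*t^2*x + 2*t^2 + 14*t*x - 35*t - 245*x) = t + 7*x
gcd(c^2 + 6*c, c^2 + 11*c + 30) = c + 6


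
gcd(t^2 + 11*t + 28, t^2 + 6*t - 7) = t + 7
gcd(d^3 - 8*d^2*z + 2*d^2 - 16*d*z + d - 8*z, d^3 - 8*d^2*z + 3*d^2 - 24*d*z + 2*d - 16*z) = -d^2 + 8*d*z - d + 8*z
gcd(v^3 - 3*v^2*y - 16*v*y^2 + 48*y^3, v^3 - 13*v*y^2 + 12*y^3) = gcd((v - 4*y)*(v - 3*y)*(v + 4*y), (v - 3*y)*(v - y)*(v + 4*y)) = -v^2 - v*y + 12*y^2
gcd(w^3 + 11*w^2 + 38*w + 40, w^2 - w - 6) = w + 2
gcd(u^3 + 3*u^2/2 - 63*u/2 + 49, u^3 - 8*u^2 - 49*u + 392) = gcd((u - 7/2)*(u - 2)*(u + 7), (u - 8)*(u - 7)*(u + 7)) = u + 7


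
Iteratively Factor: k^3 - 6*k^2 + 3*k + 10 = (k - 2)*(k^2 - 4*k - 5) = (k - 2)*(k + 1)*(k - 5)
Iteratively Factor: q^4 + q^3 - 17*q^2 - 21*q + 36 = (q - 4)*(q^3 + 5*q^2 + 3*q - 9) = (q - 4)*(q - 1)*(q^2 + 6*q + 9) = (q - 4)*(q - 1)*(q + 3)*(q + 3)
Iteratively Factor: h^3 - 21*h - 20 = (h - 5)*(h^2 + 5*h + 4) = (h - 5)*(h + 1)*(h + 4)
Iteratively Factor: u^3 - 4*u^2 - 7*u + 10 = (u - 1)*(u^2 - 3*u - 10) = (u - 5)*(u - 1)*(u + 2)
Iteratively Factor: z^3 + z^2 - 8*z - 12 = (z + 2)*(z^2 - z - 6) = (z + 2)^2*(z - 3)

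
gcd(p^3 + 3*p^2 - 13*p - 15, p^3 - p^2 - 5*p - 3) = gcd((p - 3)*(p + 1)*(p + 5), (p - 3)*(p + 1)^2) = p^2 - 2*p - 3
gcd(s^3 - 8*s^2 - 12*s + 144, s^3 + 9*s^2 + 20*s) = s + 4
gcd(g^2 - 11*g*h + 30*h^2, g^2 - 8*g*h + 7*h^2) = 1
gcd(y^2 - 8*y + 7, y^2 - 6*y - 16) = 1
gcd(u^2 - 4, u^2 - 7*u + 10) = u - 2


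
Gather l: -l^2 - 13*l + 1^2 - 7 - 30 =-l^2 - 13*l - 36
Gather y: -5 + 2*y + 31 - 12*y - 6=20 - 10*y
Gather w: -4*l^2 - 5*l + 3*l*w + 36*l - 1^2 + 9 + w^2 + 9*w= -4*l^2 + 31*l + w^2 + w*(3*l + 9) + 8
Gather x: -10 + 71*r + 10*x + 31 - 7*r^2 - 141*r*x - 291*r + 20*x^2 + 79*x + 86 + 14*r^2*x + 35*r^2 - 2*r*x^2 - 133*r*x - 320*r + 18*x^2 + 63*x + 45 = 28*r^2 - 540*r + x^2*(38 - 2*r) + x*(14*r^2 - 274*r + 152) + 152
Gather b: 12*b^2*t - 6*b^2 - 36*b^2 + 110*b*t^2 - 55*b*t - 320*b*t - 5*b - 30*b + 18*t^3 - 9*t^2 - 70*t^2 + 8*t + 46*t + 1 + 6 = b^2*(12*t - 42) + b*(110*t^2 - 375*t - 35) + 18*t^3 - 79*t^2 + 54*t + 7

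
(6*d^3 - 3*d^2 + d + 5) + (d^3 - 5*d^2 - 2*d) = 7*d^3 - 8*d^2 - d + 5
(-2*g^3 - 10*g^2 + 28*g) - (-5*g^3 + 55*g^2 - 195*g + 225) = 3*g^3 - 65*g^2 + 223*g - 225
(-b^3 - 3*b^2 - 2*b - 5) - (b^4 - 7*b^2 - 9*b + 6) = -b^4 - b^3 + 4*b^2 + 7*b - 11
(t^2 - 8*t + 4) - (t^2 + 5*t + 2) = 2 - 13*t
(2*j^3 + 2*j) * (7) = 14*j^3 + 14*j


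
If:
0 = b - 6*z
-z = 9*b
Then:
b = 0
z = 0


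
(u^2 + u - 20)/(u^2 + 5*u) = (u - 4)/u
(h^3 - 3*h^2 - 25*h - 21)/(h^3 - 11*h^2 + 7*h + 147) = (h + 1)/(h - 7)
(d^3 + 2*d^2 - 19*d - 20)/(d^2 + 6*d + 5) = d - 4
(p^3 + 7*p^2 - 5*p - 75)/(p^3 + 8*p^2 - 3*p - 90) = (p + 5)/(p + 6)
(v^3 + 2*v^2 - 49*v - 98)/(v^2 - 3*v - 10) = (v^2 - 49)/(v - 5)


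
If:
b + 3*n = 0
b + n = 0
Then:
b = 0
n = 0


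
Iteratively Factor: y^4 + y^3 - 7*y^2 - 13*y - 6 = (y + 1)*(y^3 - 7*y - 6) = (y + 1)*(y + 2)*(y^2 - 2*y - 3) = (y + 1)^2*(y + 2)*(y - 3)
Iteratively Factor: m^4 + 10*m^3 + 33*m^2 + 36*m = (m)*(m^3 + 10*m^2 + 33*m + 36) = m*(m + 3)*(m^2 + 7*m + 12) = m*(m + 3)^2*(m + 4)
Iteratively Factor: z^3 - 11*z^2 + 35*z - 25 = (z - 5)*(z^2 - 6*z + 5) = (z - 5)*(z - 1)*(z - 5)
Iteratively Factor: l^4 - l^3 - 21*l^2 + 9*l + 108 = (l - 4)*(l^3 + 3*l^2 - 9*l - 27) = (l - 4)*(l + 3)*(l^2 - 9) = (l - 4)*(l - 3)*(l + 3)*(l + 3)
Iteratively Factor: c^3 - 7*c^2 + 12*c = (c)*(c^2 - 7*c + 12) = c*(c - 4)*(c - 3)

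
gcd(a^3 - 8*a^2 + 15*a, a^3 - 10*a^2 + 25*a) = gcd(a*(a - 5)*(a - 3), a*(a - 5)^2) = a^2 - 5*a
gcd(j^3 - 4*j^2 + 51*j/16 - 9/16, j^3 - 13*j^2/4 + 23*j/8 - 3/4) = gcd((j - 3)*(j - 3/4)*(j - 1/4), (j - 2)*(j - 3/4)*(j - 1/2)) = j - 3/4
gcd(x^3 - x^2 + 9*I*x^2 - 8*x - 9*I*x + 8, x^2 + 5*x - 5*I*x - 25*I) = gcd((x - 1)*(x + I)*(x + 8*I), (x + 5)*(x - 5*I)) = 1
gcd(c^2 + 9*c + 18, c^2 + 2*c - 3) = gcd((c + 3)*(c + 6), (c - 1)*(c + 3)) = c + 3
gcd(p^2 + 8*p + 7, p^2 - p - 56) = p + 7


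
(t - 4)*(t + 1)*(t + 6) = t^3 + 3*t^2 - 22*t - 24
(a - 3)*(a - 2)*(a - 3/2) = a^3 - 13*a^2/2 + 27*a/2 - 9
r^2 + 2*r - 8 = (r - 2)*(r + 4)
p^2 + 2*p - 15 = (p - 3)*(p + 5)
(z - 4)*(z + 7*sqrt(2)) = z^2 - 4*z + 7*sqrt(2)*z - 28*sqrt(2)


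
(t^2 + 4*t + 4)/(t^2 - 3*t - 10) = (t + 2)/(t - 5)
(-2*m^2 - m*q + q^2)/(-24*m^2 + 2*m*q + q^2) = (-2*m^2 - m*q + q^2)/(-24*m^2 + 2*m*q + q^2)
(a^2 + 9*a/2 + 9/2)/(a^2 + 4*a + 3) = (a + 3/2)/(a + 1)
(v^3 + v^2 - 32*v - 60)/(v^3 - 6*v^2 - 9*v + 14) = (v^2 - v - 30)/(v^2 - 8*v + 7)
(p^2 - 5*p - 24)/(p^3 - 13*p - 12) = (p - 8)/(p^2 - 3*p - 4)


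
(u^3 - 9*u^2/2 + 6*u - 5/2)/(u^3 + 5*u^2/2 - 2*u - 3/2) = (2*u^2 - 7*u + 5)/(2*u^2 + 7*u + 3)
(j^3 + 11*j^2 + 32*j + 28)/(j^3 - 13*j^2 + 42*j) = (j^3 + 11*j^2 + 32*j + 28)/(j*(j^2 - 13*j + 42))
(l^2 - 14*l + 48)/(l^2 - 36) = (l - 8)/(l + 6)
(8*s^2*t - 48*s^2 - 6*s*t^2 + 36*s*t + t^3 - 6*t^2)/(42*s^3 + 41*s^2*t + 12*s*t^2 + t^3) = (8*s^2*t - 48*s^2 - 6*s*t^2 + 36*s*t + t^3 - 6*t^2)/(42*s^3 + 41*s^2*t + 12*s*t^2 + t^3)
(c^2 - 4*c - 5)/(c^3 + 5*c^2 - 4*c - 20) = (c^2 - 4*c - 5)/(c^3 + 5*c^2 - 4*c - 20)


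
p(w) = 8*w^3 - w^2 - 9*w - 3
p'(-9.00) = 1953.00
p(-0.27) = -0.80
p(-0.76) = -0.25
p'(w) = 24*w^2 - 2*w - 9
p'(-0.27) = -6.71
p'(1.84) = 68.57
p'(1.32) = 30.18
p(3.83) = 397.32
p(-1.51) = -19.23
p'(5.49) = 703.38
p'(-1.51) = 48.74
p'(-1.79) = 71.48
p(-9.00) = -5835.00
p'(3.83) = 335.39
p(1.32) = 1.78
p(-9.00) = -5835.00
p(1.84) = 26.89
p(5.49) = 1241.20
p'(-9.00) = 1953.00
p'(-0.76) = 6.38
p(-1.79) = -35.98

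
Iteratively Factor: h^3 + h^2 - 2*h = (h - 1)*(h^2 + 2*h) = (h - 1)*(h + 2)*(h)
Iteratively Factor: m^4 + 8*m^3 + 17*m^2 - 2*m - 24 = (m - 1)*(m^3 + 9*m^2 + 26*m + 24) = (m - 1)*(m + 2)*(m^2 + 7*m + 12) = (m - 1)*(m + 2)*(m + 3)*(m + 4)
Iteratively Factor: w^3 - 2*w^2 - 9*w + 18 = (w + 3)*(w^2 - 5*w + 6) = (w - 2)*(w + 3)*(w - 3)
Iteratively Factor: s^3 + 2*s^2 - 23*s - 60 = (s + 3)*(s^2 - s - 20) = (s + 3)*(s + 4)*(s - 5)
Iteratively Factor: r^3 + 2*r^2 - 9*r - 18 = (r - 3)*(r^2 + 5*r + 6) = (r - 3)*(r + 2)*(r + 3)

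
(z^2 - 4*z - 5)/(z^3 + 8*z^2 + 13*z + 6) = (z - 5)/(z^2 + 7*z + 6)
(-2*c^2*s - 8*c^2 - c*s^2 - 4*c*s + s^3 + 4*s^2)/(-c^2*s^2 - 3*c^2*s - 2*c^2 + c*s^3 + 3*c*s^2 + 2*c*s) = (2*c^2*s + 8*c^2 + c*s^2 + 4*c*s - s^3 - 4*s^2)/(c*(c*s^2 + 3*c*s + 2*c - s^3 - 3*s^2 - 2*s))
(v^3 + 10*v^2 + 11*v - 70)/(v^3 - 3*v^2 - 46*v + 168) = (v^2 + 3*v - 10)/(v^2 - 10*v + 24)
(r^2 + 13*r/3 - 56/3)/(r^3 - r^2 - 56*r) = (r - 8/3)/(r*(r - 8))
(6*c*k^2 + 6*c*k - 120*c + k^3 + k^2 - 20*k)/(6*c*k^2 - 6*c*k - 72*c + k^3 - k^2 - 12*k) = (k + 5)/(k + 3)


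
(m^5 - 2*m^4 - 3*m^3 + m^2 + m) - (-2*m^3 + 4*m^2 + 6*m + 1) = m^5 - 2*m^4 - m^3 - 3*m^2 - 5*m - 1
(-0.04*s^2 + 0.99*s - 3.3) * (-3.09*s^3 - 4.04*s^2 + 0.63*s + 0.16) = 0.1236*s^5 - 2.8975*s^4 + 6.1722*s^3 + 13.9493*s^2 - 1.9206*s - 0.528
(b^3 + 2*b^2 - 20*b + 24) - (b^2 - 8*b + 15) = b^3 + b^2 - 12*b + 9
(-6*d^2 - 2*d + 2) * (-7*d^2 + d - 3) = 42*d^4 + 8*d^3 + 2*d^2 + 8*d - 6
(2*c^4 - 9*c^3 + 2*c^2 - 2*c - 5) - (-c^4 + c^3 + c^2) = 3*c^4 - 10*c^3 + c^2 - 2*c - 5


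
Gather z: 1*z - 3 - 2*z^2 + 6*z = -2*z^2 + 7*z - 3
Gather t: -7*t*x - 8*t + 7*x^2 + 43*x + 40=t*(-7*x - 8) + 7*x^2 + 43*x + 40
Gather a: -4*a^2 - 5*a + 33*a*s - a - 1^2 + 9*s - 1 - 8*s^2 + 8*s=-4*a^2 + a*(33*s - 6) - 8*s^2 + 17*s - 2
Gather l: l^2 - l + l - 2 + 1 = l^2 - 1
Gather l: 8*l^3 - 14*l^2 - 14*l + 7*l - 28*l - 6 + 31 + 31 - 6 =8*l^3 - 14*l^2 - 35*l + 50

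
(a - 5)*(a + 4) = a^2 - a - 20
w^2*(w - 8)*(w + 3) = w^4 - 5*w^3 - 24*w^2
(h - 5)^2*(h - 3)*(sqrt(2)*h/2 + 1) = sqrt(2)*h^4/2 - 13*sqrt(2)*h^3/2 + h^3 - 13*h^2 + 55*sqrt(2)*h^2/2 - 75*sqrt(2)*h/2 + 55*h - 75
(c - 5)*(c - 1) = c^2 - 6*c + 5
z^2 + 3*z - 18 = (z - 3)*(z + 6)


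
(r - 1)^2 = r^2 - 2*r + 1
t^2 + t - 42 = (t - 6)*(t + 7)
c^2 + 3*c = c*(c + 3)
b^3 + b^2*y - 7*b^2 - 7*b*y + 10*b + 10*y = (b - 5)*(b - 2)*(b + y)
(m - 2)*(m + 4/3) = m^2 - 2*m/3 - 8/3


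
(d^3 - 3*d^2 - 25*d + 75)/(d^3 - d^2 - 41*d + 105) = (d + 5)/(d + 7)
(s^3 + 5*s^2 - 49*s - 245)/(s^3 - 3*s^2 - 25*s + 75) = (s^2 - 49)/(s^2 - 8*s + 15)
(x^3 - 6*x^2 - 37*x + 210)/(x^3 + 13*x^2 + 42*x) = (x^2 - 12*x + 35)/(x*(x + 7))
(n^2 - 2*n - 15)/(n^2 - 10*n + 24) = (n^2 - 2*n - 15)/(n^2 - 10*n + 24)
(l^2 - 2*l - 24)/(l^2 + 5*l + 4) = (l - 6)/(l + 1)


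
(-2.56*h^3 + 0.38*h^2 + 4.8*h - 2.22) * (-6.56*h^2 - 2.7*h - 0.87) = 16.7936*h^5 + 4.4192*h^4 - 30.2868*h^3 + 1.2726*h^2 + 1.818*h + 1.9314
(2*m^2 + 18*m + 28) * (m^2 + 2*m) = 2*m^4 + 22*m^3 + 64*m^2 + 56*m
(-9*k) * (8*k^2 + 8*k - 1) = -72*k^3 - 72*k^2 + 9*k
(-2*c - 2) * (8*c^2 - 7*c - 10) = -16*c^3 - 2*c^2 + 34*c + 20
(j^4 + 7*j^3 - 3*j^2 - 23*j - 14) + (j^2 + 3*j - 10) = j^4 + 7*j^3 - 2*j^2 - 20*j - 24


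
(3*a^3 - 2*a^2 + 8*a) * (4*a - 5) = 12*a^4 - 23*a^3 + 42*a^2 - 40*a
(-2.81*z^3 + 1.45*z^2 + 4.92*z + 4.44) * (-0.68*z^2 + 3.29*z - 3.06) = 1.9108*z^5 - 10.2309*z^4 + 10.0235*z^3 + 8.7306*z^2 - 0.447599999999998*z - 13.5864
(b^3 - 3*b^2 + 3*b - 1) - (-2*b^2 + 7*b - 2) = b^3 - b^2 - 4*b + 1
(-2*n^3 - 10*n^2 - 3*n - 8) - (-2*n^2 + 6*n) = -2*n^3 - 8*n^2 - 9*n - 8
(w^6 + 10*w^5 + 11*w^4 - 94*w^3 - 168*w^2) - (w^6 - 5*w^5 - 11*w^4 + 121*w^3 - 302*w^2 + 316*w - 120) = 15*w^5 + 22*w^4 - 215*w^3 + 134*w^2 - 316*w + 120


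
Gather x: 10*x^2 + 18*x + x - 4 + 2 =10*x^2 + 19*x - 2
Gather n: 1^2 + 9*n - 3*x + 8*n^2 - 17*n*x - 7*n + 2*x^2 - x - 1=8*n^2 + n*(2 - 17*x) + 2*x^2 - 4*x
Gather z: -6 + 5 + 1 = 0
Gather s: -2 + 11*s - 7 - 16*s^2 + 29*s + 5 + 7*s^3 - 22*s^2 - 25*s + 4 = 7*s^3 - 38*s^2 + 15*s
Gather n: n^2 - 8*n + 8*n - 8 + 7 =n^2 - 1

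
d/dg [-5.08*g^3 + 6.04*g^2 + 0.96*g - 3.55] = -15.24*g^2 + 12.08*g + 0.96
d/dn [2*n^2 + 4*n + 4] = 4*n + 4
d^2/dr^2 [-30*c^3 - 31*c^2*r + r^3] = 6*r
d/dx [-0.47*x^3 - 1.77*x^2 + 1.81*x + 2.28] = -1.41*x^2 - 3.54*x + 1.81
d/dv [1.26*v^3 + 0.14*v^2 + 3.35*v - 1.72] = 3.78*v^2 + 0.28*v + 3.35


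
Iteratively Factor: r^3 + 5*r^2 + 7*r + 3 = (r + 3)*(r^2 + 2*r + 1) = (r + 1)*(r + 3)*(r + 1)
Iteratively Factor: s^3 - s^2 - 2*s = (s)*(s^2 - s - 2) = s*(s + 1)*(s - 2)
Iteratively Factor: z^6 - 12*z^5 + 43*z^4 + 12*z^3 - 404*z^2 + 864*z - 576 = (z - 4)*(z^5 - 8*z^4 + 11*z^3 + 56*z^2 - 180*z + 144) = (z - 4)*(z - 2)*(z^4 - 6*z^3 - z^2 + 54*z - 72) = (z - 4)*(z - 2)^2*(z^3 - 4*z^2 - 9*z + 36) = (z - 4)*(z - 3)*(z - 2)^2*(z^2 - z - 12) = (z - 4)*(z - 3)*(z - 2)^2*(z + 3)*(z - 4)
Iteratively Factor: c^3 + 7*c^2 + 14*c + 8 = (c + 1)*(c^2 + 6*c + 8) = (c + 1)*(c + 4)*(c + 2)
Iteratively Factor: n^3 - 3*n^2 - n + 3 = (n + 1)*(n^2 - 4*n + 3) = (n - 3)*(n + 1)*(n - 1)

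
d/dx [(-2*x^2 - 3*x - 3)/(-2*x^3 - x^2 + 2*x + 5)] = (-4*x^4 - 12*x^3 - 25*x^2 - 26*x - 9)/(4*x^6 + 4*x^5 - 7*x^4 - 24*x^3 - 6*x^2 + 20*x + 25)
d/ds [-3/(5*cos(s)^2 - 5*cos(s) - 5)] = 3*(1 - 2*cos(s))*sin(s)/(5*(sin(s)^2 + cos(s))^2)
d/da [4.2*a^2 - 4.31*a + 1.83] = 8.4*a - 4.31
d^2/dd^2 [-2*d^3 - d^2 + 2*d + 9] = -12*d - 2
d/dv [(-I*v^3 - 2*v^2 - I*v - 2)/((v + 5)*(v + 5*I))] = (-I*v^4 + v^3*(10 - 10*I) + v^2*(65 - 9*I) + v*(4 - 100*I) + 35 + 10*I)/(v^4 + v^3*(10 + 10*I) + 100*I*v^2 + v*(-250 + 250*I) - 625)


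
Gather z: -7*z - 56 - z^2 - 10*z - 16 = -z^2 - 17*z - 72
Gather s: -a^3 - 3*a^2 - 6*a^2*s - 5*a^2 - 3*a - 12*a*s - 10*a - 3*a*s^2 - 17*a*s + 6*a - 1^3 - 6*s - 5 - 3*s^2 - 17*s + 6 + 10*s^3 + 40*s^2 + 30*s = -a^3 - 8*a^2 - 7*a + 10*s^3 + s^2*(37 - 3*a) + s*(-6*a^2 - 29*a + 7)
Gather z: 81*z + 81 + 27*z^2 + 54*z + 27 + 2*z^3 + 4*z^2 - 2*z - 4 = 2*z^3 + 31*z^2 + 133*z + 104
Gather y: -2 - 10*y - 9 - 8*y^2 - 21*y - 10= -8*y^2 - 31*y - 21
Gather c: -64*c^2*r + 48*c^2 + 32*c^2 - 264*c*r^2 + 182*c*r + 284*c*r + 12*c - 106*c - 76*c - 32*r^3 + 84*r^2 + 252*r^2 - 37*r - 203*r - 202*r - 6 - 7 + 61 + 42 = c^2*(80 - 64*r) + c*(-264*r^2 + 466*r - 170) - 32*r^3 + 336*r^2 - 442*r + 90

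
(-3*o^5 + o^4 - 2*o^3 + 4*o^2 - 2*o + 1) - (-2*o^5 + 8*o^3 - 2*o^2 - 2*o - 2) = -o^5 + o^4 - 10*o^3 + 6*o^2 + 3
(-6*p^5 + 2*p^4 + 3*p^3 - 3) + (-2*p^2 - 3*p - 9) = -6*p^5 + 2*p^4 + 3*p^3 - 2*p^2 - 3*p - 12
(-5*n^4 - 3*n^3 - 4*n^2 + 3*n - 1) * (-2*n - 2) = 10*n^5 + 16*n^4 + 14*n^3 + 2*n^2 - 4*n + 2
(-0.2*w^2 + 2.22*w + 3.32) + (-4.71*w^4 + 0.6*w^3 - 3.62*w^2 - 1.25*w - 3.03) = -4.71*w^4 + 0.6*w^3 - 3.82*w^2 + 0.97*w + 0.29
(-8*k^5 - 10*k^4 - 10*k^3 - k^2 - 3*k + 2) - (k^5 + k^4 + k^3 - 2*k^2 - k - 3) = -9*k^5 - 11*k^4 - 11*k^3 + k^2 - 2*k + 5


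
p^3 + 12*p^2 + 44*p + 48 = (p + 2)*(p + 4)*(p + 6)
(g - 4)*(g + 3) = g^2 - g - 12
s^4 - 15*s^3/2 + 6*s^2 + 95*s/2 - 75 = (s - 5)*(s - 3)*(s - 2)*(s + 5/2)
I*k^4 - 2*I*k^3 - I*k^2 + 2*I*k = k*(k - 2)*(k - 1)*(I*k + I)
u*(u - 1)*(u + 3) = u^3 + 2*u^2 - 3*u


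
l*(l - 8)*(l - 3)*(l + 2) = l^4 - 9*l^3 + 2*l^2 + 48*l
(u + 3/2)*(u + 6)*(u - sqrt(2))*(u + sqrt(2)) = u^4 + 15*u^3/2 + 7*u^2 - 15*u - 18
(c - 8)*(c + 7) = c^2 - c - 56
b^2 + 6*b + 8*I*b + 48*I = (b + 6)*(b + 8*I)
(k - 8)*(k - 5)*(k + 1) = k^3 - 12*k^2 + 27*k + 40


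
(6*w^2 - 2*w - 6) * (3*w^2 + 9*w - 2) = 18*w^4 + 48*w^3 - 48*w^2 - 50*w + 12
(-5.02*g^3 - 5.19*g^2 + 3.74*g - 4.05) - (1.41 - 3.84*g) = -5.02*g^3 - 5.19*g^2 + 7.58*g - 5.46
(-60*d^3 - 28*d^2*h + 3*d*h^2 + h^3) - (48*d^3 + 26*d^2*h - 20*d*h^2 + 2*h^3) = -108*d^3 - 54*d^2*h + 23*d*h^2 - h^3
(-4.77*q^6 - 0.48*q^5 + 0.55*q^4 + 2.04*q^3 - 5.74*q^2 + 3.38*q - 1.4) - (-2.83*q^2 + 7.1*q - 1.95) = -4.77*q^6 - 0.48*q^5 + 0.55*q^4 + 2.04*q^3 - 2.91*q^2 - 3.72*q + 0.55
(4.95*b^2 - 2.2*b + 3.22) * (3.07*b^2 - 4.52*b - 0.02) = 15.1965*b^4 - 29.128*b^3 + 19.7304*b^2 - 14.5104*b - 0.0644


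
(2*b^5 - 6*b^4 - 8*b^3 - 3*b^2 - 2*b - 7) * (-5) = -10*b^5 + 30*b^4 + 40*b^3 + 15*b^2 + 10*b + 35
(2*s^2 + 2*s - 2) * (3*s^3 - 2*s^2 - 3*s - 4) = 6*s^5 + 2*s^4 - 16*s^3 - 10*s^2 - 2*s + 8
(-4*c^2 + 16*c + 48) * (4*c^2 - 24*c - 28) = -16*c^4 + 160*c^3 - 80*c^2 - 1600*c - 1344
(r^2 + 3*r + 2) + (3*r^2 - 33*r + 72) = 4*r^2 - 30*r + 74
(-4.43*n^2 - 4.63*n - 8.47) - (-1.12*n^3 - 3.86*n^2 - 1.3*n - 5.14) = 1.12*n^3 - 0.57*n^2 - 3.33*n - 3.33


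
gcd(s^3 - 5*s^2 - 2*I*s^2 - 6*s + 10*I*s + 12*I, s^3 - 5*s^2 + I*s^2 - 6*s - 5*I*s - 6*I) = s^2 - 5*s - 6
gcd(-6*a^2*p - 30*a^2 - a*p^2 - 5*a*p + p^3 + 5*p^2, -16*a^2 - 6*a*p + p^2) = 2*a + p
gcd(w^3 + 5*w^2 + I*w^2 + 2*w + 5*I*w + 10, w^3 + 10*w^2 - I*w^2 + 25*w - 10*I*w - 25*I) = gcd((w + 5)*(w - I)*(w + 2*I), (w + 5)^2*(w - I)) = w^2 + w*(5 - I) - 5*I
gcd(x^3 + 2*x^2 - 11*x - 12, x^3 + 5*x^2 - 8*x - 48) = x^2 + x - 12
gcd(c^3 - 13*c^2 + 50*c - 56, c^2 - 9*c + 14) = c^2 - 9*c + 14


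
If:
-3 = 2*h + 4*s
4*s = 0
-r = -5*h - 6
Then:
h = -3/2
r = -3/2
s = 0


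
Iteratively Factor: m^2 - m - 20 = (m - 5)*(m + 4)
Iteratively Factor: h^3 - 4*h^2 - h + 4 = (h - 4)*(h^2 - 1) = (h - 4)*(h + 1)*(h - 1)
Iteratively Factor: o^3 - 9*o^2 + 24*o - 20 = (o - 5)*(o^2 - 4*o + 4) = (o - 5)*(o - 2)*(o - 2)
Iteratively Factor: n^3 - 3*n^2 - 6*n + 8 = (n - 4)*(n^2 + n - 2) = (n - 4)*(n - 1)*(n + 2)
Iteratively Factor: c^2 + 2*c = (c + 2)*(c)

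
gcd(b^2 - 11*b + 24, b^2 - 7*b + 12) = b - 3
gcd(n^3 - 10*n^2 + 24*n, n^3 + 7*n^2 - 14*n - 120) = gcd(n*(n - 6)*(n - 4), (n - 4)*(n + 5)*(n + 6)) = n - 4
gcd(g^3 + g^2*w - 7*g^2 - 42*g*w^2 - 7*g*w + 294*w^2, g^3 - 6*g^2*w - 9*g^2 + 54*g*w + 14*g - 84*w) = -g^2 + 6*g*w + 7*g - 42*w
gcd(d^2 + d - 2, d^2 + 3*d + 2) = d + 2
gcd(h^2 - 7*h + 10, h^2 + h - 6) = h - 2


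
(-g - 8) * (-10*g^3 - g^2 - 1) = 10*g^4 + 81*g^3 + 8*g^2 + g + 8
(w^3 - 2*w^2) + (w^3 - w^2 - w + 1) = 2*w^3 - 3*w^2 - w + 1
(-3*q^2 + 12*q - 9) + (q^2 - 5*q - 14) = -2*q^2 + 7*q - 23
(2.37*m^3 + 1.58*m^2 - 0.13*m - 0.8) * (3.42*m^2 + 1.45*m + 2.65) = 8.1054*m^5 + 8.8401*m^4 + 8.1269*m^3 + 1.2625*m^2 - 1.5045*m - 2.12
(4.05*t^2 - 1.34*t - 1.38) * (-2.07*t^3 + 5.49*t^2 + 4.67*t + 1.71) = -8.3835*t^5 + 25.0083*t^4 + 14.4135*t^3 - 6.9085*t^2 - 8.736*t - 2.3598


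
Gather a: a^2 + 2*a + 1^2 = a^2 + 2*a + 1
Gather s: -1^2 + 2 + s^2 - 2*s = s^2 - 2*s + 1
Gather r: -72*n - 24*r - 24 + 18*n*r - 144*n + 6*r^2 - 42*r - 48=-216*n + 6*r^2 + r*(18*n - 66) - 72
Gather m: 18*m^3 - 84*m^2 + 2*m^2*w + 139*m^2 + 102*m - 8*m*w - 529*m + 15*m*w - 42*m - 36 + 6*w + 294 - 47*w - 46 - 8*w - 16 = 18*m^3 + m^2*(2*w + 55) + m*(7*w - 469) - 49*w + 196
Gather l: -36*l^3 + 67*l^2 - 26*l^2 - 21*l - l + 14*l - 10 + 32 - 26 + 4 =-36*l^3 + 41*l^2 - 8*l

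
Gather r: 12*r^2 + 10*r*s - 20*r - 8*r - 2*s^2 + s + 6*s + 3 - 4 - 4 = 12*r^2 + r*(10*s - 28) - 2*s^2 + 7*s - 5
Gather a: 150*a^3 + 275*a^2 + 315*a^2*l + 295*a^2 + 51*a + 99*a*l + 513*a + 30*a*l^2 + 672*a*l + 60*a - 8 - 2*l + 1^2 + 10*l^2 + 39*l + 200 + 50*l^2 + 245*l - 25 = 150*a^3 + a^2*(315*l + 570) + a*(30*l^2 + 771*l + 624) + 60*l^2 + 282*l + 168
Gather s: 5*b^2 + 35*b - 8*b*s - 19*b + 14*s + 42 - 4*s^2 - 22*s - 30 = 5*b^2 + 16*b - 4*s^2 + s*(-8*b - 8) + 12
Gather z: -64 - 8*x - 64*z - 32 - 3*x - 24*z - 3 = -11*x - 88*z - 99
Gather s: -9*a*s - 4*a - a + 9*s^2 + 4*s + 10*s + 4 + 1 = -5*a + 9*s^2 + s*(14 - 9*a) + 5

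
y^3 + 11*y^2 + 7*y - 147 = (y - 3)*(y + 7)^2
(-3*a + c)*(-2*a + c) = 6*a^2 - 5*a*c + c^2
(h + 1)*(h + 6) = h^2 + 7*h + 6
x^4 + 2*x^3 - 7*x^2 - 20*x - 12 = (x - 3)*(x + 1)*(x + 2)^2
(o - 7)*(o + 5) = o^2 - 2*o - 35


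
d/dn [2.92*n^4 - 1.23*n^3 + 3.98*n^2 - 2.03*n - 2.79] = 11.68*n^3 - 3.69*n^2 + 7.96*n - 2.03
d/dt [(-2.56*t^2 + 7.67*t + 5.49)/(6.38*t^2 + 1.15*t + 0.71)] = (-51.8786*t^2 - 73.6876*t - 0.8678)/(40.7044*t^4 + 14.674*t^3 + 10.3821*t^2 + 1.633*t + 0.5041)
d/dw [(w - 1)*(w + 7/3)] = 2*w + 4/3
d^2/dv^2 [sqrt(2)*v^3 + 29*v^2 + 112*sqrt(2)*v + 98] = 6*sqrt(2)*v + 58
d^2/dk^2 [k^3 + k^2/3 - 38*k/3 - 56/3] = 6*k + 2/3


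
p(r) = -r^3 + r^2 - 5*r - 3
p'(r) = -3*r^2 + 2*r - 5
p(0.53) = -5.52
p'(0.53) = -4.78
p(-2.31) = 26.21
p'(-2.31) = -25.63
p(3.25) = -43.02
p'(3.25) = -30.19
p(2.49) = -24.69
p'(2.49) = -18.62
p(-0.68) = 1.18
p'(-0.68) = -7.75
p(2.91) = -33.72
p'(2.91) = -24.58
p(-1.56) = 11.03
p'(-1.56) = -15.42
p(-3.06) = 50.32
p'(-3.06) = -39.21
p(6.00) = -213.00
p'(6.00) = -101.00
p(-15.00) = 3672.00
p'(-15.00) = -710.00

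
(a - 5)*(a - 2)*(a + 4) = a^3 - 3*a^2 - 18*a + 40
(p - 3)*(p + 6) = p^2 + 3*p - 18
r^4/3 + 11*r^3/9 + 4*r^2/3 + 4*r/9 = r*(r/3 + 1/3)*(r + 2/3)*(r + 2)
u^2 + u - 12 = (u - 3)*(u + 4)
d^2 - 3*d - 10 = (d - 5)*(d + 2)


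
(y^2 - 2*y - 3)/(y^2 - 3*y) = (y + 1)/y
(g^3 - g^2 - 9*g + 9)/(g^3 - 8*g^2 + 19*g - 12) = (g + 3)/(g - 4)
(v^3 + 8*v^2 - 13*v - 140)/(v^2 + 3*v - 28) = v + 5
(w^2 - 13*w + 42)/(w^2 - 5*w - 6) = (w - 7)/(w + 1)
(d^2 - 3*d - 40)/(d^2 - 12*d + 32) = (d + 5)/(d - 4)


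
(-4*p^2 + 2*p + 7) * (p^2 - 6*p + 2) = -4*p^4 + 26*p^3 - 13*p^2 - 38*p + 14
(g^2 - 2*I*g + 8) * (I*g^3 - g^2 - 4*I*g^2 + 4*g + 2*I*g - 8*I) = I*g^5 + g^4 - 4*I*g^4 - 4*g^3 + 12*I*g^3 - 4*g^2 - 48*I*g^2 + 16*g + 16*I*g - 64*I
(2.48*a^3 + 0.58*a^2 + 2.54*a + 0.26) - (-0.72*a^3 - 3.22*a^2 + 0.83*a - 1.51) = 3.2*a^3 + 3.8*a^2 + 1.71*a + 1.77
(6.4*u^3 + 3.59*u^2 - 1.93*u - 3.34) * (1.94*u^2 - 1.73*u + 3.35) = 12.416*u^5 - 4.1074*u^4 + 11.4851*u^3 + 8.8858*u^2 - 0.6873*u - 11.189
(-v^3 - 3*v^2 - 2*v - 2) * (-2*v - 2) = 2*v^4 + 8*v^3 + 10*v^2 + 8*v + 4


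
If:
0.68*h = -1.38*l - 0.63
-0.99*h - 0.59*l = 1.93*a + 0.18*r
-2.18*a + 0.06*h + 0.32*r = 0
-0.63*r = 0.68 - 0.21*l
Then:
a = -0.18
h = 1.24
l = -1.07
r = -1.44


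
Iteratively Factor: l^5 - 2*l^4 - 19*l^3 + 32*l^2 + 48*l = (l + 4)*(l^4 - 6*l^3 + 5*l^2 + 12*l) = l*(l + 4)*(l^3 - 6*l^2 + 5*l + 12) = l*(l - 3)*(l + 4)*(l^2 - 3*l - 4) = l*(l - 4)*(l - 3)*(l + 4)*(l + 1)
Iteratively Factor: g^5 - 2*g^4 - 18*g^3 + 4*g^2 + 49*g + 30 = (g + 3)*(g^4 - 5*g^3 - 3*g^2 + 13*g + 10) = (g - 5)*(g + 3)*(g^3 - 3*g - 2) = (g - 5)*(g - 2)*(g + 3)*(g^2 + 2*g + 1) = (g - 5)*(g - 2)*(g + 1)*(g + 3)*(g + 1)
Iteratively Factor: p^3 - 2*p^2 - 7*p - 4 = (p + 1)*(p^2 - 3*p - 4) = (p - 4)*(p + 1)*(p + 1)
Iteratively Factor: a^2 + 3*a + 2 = (a + 2)*(a + 1)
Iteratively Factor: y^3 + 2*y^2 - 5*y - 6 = (y + 1)*(y^2 + y - 6) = (y + 1)*(y + 3)*(y - 2)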